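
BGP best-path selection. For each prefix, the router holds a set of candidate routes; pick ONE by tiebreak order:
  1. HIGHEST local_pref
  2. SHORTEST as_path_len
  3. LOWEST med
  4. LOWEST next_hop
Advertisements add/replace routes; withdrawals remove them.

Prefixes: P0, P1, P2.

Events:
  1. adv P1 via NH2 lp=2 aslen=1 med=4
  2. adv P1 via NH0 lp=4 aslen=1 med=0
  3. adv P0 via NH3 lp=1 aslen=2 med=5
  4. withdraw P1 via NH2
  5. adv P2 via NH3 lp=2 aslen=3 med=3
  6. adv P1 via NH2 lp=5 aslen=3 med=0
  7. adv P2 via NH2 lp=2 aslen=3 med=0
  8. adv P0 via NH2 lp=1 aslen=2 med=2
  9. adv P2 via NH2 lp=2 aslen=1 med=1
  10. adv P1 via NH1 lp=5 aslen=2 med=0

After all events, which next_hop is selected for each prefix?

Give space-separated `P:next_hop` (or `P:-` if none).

Op 1: best P0=- P1=NH2 P2=-
Op 2: best P0=- P1=NH0 P2=-
Op 3: best P0=NH3 P1=NH0 P2=-
Op 4: best P0=NH3 P1=NH0 P2=-
Op 5: best P0=NH3 P1=NH0 P2=NH3
Op 6: best P0=NH3 P1=NH2 P2=NH3
Op 7: best P0=NH3 P1=NH2 P2=NH2
Op 8: best P0=NH2 P1=NH2 P2=NH2
Op 9: best P0=NH2 P1=NH2 P2=NH2
Op 10: best P0=NH2 P1=NH1 P2=NH2

Answer: P0:NH2 P1:NH1 P2:NH2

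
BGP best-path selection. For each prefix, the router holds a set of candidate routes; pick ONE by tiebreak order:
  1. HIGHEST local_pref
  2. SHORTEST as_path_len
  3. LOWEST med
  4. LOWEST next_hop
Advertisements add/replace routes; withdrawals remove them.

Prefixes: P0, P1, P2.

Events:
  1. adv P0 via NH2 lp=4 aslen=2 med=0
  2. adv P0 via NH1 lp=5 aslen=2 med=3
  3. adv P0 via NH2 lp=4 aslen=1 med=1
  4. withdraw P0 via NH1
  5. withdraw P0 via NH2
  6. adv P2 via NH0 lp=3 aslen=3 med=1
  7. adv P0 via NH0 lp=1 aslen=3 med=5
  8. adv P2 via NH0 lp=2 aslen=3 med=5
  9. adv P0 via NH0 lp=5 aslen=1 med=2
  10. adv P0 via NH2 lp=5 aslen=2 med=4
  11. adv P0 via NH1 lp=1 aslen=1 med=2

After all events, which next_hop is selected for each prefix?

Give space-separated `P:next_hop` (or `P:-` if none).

Answer: P0:NH0 P1:- P2:NH0

Derivation:
Op 1: best P0=NH2 P1=- P2=-
Op 2: best P0=NH1 P1=- P2=-
Op 3: best P0=NH1 P1=- P2=-
Op 4: best P0=NH2 P1=- P2=-
Op 5: best P0=- P1=- P2=-
Op 6: best P0=- P1=- P2=NH0
Op 7: best P0=NH0 P1=- P2=NH0
Op 8: best P0=NH0 P1=- P2=NH0
Op 9: best P0=NH0 P1=- P2=NH0
Op 10: best P0=NH0 P1=- P2=NH0
Op 11: best P0=NH0 P1=- P2=NH0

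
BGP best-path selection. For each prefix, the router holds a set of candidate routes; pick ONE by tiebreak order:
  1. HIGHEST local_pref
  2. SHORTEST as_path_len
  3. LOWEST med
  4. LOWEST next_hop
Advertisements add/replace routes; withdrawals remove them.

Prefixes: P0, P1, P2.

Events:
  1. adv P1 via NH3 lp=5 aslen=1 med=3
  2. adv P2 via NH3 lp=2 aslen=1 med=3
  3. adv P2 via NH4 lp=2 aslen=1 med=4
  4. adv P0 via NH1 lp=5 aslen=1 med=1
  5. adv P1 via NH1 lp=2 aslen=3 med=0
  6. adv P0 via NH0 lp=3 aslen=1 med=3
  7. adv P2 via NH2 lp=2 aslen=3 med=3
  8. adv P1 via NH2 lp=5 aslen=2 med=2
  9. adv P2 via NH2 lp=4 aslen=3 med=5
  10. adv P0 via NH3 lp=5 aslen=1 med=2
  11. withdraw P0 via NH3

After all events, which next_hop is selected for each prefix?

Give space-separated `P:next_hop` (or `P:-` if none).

Op 1: best P0=- P1=NH3 P2=-
Op 2: best P0=- P1=NH3 P2=NH3
Op 3: best P0=- P1=NH3 P2=NH3
Op 4: best P0=NH1 P1=NH3 P2=NH3
Op 5: best P0=NH1 P1=NH3 P2=NH3
Op 6: best P0=NH1 P1=NH3 P2=NH3
Op 7: best P0=NH1 P1=NH3 P2=NH3
Op 8: best P0=NH1 P1=NH3 P2=NH3
Op 9: best P0=NH1 P1=NH3 P2=NH2
Op 10: best P0=NH1 P1=NH3 P2=NH2
Op 11: best P0=NH1 P1=NH3 P2=NH2

Answer: P0:NH1 P1:NH3 P2:NH2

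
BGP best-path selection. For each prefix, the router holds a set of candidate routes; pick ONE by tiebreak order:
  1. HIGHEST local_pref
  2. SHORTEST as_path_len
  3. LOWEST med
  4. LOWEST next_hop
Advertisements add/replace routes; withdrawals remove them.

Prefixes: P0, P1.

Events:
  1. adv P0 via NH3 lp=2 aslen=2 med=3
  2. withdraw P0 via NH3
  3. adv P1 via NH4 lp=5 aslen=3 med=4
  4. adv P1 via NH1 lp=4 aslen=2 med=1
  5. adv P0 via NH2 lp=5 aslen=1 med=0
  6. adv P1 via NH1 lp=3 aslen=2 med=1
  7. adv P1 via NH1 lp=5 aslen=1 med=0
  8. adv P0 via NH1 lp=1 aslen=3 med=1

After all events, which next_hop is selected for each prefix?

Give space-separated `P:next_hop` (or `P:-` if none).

Op 1: best P0=NH3 P1=-
Op 2: best P0=- P1=-
Op 3: best P0=- P1=NH4
Op 4: best P0=- P1=NH4
Op 5: best P0=NH2 P1=NH4
Op 6: best P0=NH2 P1=NH4
Op 7: best P0=NH2 P1=NH1
Op 8: best P0=NH2 P1=NH1

Answer: P0:NH2 P1:NH1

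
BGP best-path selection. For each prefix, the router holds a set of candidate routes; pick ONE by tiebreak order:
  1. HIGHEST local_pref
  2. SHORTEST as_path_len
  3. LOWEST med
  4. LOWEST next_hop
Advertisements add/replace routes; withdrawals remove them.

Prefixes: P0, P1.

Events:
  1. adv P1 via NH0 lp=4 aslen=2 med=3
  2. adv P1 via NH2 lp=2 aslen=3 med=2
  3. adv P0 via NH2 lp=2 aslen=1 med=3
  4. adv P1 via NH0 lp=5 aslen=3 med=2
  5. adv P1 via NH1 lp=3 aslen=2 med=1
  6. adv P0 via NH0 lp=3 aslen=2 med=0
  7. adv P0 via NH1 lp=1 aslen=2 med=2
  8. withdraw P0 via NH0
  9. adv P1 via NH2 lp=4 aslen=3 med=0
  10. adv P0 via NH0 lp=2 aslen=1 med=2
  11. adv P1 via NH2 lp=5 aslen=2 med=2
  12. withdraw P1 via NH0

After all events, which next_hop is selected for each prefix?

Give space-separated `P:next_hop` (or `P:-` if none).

Op 1: best P0=- P1=NH0
Op 2: best P0=- P1=NH0
Op 3: best P0=NH2 P1=NH0
Op 4: best P0=NH2 P1=NH0
Op 5: best P0=NH2 P1=NH0
Op 6: best P0=NH0 P1=NH0
Op 7: best P0=NH0 P1=NH0
Op 8: best P0=NH2 P1=NH0
Op 9: best P0=NH2 P1=NH0
Op 10: best P0=NH0 P1=NH0
Op 11: best P0=NH0 P1=NH2
Op 12: best P0=NH0 P1=NH2

Answer: P0:NH0 P1:NH2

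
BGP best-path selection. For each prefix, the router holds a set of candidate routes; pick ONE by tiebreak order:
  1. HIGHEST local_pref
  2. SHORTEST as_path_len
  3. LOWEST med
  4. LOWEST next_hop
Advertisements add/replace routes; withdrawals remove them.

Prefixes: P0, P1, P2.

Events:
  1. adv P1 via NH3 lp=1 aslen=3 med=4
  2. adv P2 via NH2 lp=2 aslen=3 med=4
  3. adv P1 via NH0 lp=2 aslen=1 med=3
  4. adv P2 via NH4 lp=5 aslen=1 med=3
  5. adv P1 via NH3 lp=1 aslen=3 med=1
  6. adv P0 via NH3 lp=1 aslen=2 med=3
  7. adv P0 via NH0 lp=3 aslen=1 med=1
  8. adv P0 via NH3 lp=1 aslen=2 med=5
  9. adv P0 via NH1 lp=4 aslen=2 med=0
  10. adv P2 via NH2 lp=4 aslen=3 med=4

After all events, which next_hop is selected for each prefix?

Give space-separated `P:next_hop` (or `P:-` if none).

Op 1: best P0=- P1=NH3 P2=-
Op 2: best P0=- P1=NH3 P2=NH2
Op 3: best P0=- P1=NH0 P2=NH2
Op 4: best P0=- P1=NH0 P2=NH4
Op 5: best P0=- P1=NH0 P2=NH4
Op 6: best P0=NH3 P1=NH0 P2=NH4
Op 7: best P0=NH0 P1=NH0 P2=NH4
Op 8: best P0=NH0 P1=NH0 P2=NH4
Op 9: best P0=NH1 P1=NH0 P2=NH4
Op 10: best P0=NH1 P1=NH0 P2=NH4

Answer: P0:NH1 P1:NH0 P2:NH4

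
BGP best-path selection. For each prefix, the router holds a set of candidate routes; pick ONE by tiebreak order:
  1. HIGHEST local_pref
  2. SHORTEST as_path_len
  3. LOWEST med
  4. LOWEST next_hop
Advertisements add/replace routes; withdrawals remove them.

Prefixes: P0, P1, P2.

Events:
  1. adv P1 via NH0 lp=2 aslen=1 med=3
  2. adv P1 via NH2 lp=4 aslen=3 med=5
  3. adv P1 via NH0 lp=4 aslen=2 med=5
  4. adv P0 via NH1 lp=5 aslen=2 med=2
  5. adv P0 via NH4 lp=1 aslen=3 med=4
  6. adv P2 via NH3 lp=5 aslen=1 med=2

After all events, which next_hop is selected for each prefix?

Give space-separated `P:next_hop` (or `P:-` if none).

Answer: P0:NH1 P1:NH0 P2:NH3

Derivation:
Op 1: best P0=- P1=NH0 P2=-
Op 2: best P0=- P1=NH2 P2=-
Op 3: best P0=- P1=NH0 P2=-
Op 4: best P0=NH1 P1=NH0 P2=-
Op 5: best P0=NH1 P1=NH0 P2=-
Op 6: best P0=NH1 P1=NH0 P2=NH3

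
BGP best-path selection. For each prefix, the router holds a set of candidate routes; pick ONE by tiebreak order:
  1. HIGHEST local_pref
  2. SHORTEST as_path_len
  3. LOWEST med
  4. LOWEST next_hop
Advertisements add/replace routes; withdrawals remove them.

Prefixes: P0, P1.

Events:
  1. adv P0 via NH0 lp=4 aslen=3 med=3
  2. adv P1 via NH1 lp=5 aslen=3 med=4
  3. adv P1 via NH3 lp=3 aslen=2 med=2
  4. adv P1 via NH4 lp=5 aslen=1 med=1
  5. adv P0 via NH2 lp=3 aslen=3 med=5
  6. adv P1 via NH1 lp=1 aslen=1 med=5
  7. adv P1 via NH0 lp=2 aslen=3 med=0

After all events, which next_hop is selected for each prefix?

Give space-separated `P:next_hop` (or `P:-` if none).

Op 1: best P0=NH0 P1=-
Op 2: best P0=NH0 P1=NH1
Op 3: best P0=NH0 P1=NH1
Op 4: best P0=NH0 P1=NH4
Op 5: best P0=NH0 P1=NH4
Op 6: best P0=NH0 P1=NH4
Op 7: best P0=NH0 P1=NH4

Answer: P0:NH0 P1:NH4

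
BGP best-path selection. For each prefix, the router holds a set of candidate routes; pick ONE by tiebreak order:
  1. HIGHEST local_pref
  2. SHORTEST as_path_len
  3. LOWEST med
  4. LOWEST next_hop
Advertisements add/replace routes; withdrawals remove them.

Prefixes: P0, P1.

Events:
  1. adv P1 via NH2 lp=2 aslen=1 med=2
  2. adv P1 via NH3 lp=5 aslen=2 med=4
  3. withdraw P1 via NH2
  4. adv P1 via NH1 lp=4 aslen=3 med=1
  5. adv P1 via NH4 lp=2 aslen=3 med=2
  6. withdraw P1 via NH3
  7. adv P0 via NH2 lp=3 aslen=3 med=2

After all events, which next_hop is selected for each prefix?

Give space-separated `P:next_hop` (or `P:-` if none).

Answer: P0:NH2 P1:NH1

Derivation:
Op 1: best P0=- P1=NH2
Op 2: best P0=- P1=NH3
Op 3: best P0=- P1=NH3
Op 4: best P0=- P1=NH3
Op 5: best P0=- P1=NH3
Op 6: best P0=- P1=NH1
Op 7: best P0=NH2 P1=NH1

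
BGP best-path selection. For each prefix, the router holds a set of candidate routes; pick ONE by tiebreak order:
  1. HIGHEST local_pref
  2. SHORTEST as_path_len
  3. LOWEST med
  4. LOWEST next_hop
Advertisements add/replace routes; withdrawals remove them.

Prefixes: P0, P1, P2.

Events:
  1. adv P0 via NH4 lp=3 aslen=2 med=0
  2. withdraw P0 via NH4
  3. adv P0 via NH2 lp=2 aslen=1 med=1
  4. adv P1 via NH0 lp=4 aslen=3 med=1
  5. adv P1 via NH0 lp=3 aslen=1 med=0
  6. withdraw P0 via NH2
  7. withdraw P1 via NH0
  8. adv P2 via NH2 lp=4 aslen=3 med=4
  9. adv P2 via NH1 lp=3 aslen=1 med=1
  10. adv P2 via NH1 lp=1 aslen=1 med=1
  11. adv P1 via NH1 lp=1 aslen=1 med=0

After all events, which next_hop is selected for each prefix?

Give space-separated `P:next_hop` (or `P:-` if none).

Answer: P0:- P1:NH1 P2:NH2

Derivation:
Op 1: best P0=NH4 P1=- P2=-
Op 2: best P0=- P1=- P2=-
Op 3: best P0=NH2 P1=- P2=-
Op 4: best P0=NH2 P1=NH0 P2=-
Op 5: best P0=NH2 P1=NH0 P2=-
Op 6: best P0=- P1=NH0 P2=-
Op 7: best P0=- P1=- P2=-
Op 8: best P0=- P1=- P2=NH2
Op 9: best P0=- P1=- P2=NH2
Op 10: best P0=- P1=- P2=NH2
Op 11: best P0=- P1=NH1 P2=NH2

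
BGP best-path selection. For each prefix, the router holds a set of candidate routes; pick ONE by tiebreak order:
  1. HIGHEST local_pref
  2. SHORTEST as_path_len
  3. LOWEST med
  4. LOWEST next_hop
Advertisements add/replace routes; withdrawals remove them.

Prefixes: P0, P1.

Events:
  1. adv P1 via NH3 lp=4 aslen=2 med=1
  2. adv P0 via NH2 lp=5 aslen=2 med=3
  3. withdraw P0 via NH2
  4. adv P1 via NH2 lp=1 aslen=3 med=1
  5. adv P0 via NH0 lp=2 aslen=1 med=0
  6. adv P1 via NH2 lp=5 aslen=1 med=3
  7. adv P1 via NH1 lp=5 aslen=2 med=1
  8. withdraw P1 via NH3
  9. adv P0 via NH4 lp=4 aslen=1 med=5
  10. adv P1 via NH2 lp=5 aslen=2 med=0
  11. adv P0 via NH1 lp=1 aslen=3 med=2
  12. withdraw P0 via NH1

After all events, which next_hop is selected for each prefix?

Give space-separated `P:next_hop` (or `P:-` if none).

Op 1: best P0=- P1=NH3
Op 2: best P0=NH2 P1=NH3
Op 3: best P0=- P1=NH3
Op 4: best P0=- P1=NH3
Op 5: best P0=NH0 P1=NH3
Op 6: best P0=NH0 P1=NH2
Op 7: best P0=NH0 P1=NH2
Op 8: best P0=NH0 P1=NH2
Op 9: best P0=NH4 P1=NH2
Op 10: best P0=NH4 P1=NH2
Op 11: best P0=NH4 P1=NH2
Op 12: best P0=NH4 P1=NH2

Answer: P0:NH4 P1:NH2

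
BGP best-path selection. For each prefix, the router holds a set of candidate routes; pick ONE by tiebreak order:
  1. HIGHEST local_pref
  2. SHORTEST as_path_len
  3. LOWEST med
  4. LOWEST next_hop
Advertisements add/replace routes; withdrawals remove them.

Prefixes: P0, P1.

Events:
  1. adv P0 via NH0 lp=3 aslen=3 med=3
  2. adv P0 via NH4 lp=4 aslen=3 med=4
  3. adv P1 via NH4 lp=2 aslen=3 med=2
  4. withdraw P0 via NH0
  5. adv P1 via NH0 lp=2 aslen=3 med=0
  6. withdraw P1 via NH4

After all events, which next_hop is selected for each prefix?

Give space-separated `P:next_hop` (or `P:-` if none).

Op 1: best P0=NH0 P1=-
Op 2: best P0=NH4 P1=-
Op 3: best P0=NH4 P1=NH4
Op 4: best P0=NH4 P1=NH4
Op 5: best P0=NH4 P1=NH0
Op 6: best P0=NH4 P1=NH0

Answer: P0:NH4 P1:NH0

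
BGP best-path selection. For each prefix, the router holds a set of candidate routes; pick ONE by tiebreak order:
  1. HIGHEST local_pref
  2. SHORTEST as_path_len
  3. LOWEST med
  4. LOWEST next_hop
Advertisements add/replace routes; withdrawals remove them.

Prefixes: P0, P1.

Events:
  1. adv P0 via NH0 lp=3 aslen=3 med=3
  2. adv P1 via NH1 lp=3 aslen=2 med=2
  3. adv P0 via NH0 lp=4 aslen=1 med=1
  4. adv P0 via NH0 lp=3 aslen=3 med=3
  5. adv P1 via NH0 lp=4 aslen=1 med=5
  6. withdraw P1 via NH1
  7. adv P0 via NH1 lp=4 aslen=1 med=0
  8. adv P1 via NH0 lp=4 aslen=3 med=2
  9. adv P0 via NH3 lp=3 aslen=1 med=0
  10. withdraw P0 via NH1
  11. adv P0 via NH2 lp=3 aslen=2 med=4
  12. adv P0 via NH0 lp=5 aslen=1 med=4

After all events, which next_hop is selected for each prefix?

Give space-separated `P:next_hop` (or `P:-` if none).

Op 1: best P0=NH0 P1=-
Op 2: best P0=NH0 P1=NH1
Op 3: best P0=NH0 P1=NH1
Op 4: best P0=NH0 P1=NH1
Op 5: best P0=NH0 P1=NH0
Op 6: best P0=NH0 P1=NH0
Op 7: best P0=NH1 P1=NH0
Op 8: best P0=NH1 P1=NH0
Op 9: best P0=NH1 P1=NH0
Op 10: best P0=NH3 P1=NH0
Op 11: best P0=NH3 P1=NH0
Op 12: best P0=NH0 P1=NH0

Answer: P0:NH0 P1:NH0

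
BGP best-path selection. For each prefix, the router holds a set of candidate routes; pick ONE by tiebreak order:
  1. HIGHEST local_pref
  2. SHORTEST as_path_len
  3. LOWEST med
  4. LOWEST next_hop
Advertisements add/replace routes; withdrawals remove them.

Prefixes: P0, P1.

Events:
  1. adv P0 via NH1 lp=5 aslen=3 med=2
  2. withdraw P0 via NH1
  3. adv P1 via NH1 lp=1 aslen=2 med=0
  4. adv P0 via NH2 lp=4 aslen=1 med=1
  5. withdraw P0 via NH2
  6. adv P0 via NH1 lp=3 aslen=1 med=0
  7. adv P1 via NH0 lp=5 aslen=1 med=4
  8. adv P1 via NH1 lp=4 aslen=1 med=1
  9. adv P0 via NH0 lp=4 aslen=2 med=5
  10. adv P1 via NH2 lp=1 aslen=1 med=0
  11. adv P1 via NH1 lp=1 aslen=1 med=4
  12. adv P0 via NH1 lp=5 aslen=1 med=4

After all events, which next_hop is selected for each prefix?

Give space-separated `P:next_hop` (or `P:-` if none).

Answer: P0:NH1 P1:NH0

Derivation:
Op 1: best P0=NH1 P1=-
Op 2: best P0=- P1=-
Op 3: best P0=- P1=NH1
Op 4: best P0=NH2 P1=NH1
Op 5: best P0=- P1=NH1
Op 6: best P0=NH1 P1=NH1
Op 7: best P0=NH1 P1=NH0
Op 8: best P0=NH1 P1=NH0
Op 9: best P0=NH0 P1=NH0
Op 10: best P0=NH0 P1=NH0
Op 11: best P0=NH0 P1=NH0
Op 12: best P0=NH1 P1=NH0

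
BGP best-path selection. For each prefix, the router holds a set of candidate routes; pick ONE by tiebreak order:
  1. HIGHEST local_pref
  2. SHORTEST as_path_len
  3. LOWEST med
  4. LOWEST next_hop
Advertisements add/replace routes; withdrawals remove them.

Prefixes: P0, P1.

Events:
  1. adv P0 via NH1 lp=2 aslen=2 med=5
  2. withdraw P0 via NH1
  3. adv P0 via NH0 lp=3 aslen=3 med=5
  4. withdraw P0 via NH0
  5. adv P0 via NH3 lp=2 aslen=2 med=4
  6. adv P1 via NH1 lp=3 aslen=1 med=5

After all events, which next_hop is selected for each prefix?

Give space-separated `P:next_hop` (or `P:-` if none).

Op 1: best P0=NH1 P1=-
Op 2: best P0=- P1=-
Op 3: best P0=NH0 P1=-
Op 4: best P0=- P1=-
Op 5: best P0=NH3 P1=-
Op 6: best P0=NH3 P1=NH1

Answer: P0:NH3 P1:NH1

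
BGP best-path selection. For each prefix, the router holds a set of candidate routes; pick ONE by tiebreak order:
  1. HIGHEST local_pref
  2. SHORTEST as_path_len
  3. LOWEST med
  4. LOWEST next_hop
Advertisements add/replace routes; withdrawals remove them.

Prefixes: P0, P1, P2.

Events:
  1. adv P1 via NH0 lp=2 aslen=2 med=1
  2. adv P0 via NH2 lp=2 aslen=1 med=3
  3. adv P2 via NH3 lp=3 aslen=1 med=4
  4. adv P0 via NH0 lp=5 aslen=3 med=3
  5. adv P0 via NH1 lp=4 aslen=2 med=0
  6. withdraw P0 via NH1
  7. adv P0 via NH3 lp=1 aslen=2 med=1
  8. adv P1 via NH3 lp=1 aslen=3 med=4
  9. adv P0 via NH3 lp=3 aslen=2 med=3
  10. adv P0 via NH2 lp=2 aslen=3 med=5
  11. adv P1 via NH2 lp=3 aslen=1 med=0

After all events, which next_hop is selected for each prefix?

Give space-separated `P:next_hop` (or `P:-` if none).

Op 1: best P0=- P1=NH0 P2=-
Op 2: best P0=NH2 P1=NH0 P2=-
Op 3: best P0=NH2 P1=NH0 P2=NH3
Op 4: best P0=NH0 P1=NH0 P2=NH3
Op 5: best P0=NH0 P1=NH0 P2=NH3
Op 6: best P0=NH0 P1=NH0 P2=NH3
Op 7: best P0=NH0 P1=NH0 P2=NH3
Op 8: best P0=NH0 P1=NH0 P2=NH3
Op 9: best P0=NH0 P1=NH0 P2=NH3
Op 10: best P0=NH0 P1=NH0 P2=NH3
Op 11: best P0=NH0 P1=NH2 P2=NH3

Answer: P0:NH0 P1:NH2 P2:NH3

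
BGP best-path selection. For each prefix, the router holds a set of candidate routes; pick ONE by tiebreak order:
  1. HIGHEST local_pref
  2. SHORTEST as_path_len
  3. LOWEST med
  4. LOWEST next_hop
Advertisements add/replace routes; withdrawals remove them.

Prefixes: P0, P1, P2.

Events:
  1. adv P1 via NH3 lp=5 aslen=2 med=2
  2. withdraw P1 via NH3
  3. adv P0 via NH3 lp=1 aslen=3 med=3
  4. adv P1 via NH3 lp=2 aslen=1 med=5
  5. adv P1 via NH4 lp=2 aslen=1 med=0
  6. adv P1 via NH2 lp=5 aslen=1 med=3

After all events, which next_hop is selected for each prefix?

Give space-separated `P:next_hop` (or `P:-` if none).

Answer: P0:NH3 P1:NH2 P2:-

Derivation:
Op 1: best P0=- P1=NH3 P2=-
Op 2: best P0=- P1=- P2=-
Op 3: best P0=NH3 P1=- P2=-
Op 4: best P0=NH3 P1=NH3 P2=-
Op 5: best P0=NH3 P1=NH4 P2=-
Op 6: best P0=NH3 P1=NH2 P2=-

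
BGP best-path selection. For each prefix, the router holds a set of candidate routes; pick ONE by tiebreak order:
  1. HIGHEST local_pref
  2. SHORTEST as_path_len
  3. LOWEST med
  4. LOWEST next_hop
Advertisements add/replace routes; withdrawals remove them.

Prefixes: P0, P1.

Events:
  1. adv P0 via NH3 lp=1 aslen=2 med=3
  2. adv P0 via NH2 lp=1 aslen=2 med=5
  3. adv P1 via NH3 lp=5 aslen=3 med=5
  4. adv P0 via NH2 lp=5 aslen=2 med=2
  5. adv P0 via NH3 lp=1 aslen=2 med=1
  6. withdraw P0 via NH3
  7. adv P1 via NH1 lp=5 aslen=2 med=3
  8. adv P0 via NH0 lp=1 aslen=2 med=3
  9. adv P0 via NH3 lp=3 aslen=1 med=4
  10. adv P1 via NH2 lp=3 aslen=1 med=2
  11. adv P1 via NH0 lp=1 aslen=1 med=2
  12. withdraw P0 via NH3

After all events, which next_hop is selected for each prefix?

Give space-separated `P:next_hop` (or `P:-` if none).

Op 1: best P0=NH3 P1=-
Op 2: best P0=NH3 P1=-
Op 3: best P0=NH3 P1=NH3
Op 4: best P0=NH2 P1=NH3
Op 5: best P0=NH2 P1=NH3
Op 6: best P0=NH2 P1=NH3
Op 7: best P0=NH2 P1=NH1
Op 8: best P0=NH2 P1=NH1
Op 9: best P0=NH2 P1=NH1
Op 10: best P0=NH2 P1=NH1
Op 11: best P0=NH2 P1=NH1
Op 12: best P0=NH2 P1=NH1

Answer: P0:NH2 P1:NH1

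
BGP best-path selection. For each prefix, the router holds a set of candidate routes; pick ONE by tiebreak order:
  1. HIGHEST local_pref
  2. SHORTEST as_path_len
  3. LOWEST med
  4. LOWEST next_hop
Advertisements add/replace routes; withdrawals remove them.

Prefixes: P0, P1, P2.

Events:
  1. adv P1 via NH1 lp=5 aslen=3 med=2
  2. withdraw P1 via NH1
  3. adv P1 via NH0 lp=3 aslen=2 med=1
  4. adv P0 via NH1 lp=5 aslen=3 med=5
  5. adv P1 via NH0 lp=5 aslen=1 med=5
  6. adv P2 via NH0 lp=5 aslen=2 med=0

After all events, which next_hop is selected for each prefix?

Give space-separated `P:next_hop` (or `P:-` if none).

Answer: P0:NH1 P1:NH0 P2:NH0

Derivation:
Op 1: best P0=- P1=NH1 P2=-
Op 2: best P0=- P1=- P2=-
Op 3: best P0=- P1=NH0 P2=-
Op 4: best P0=NH1 P1=NH0 P2=-
Op 5: best P0=NH1 P1=NH0 P2=-
Op 6: best P0=NH1 P1=NH0 P2=NH0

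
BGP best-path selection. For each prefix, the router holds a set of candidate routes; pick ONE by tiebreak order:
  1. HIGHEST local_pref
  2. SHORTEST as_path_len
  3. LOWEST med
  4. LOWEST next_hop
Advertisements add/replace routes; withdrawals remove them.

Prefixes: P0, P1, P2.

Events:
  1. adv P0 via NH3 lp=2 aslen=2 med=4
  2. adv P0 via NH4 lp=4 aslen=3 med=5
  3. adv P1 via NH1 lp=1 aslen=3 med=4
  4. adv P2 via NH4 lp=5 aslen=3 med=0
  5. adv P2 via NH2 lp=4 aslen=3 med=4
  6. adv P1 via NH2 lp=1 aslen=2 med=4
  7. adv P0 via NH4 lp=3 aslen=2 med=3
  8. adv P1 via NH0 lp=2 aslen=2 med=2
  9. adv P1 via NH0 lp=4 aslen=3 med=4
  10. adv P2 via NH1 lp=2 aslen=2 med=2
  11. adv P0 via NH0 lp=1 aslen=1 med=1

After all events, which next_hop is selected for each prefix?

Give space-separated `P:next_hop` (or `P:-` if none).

Op 1: best P0=NH3 P1=- P2=-
Op 2: best P0=NH4 P1=- P2=-
Op 3: best P0=NH4 P1=NH1 P2=-
Op 4: best P0=NH4 P1=NH1 P2=NH4
Op 5: best P0=NH4 P1=NH1 P2=NH4
Op 6: best P0=NH4 P1=NH2 P2=NH4
Op 7: best P0=NH4 P1=NH2 P2=NH4
Op 8: best P0=NH4 P1=NH0 P2=NH4
Op 9: best P0=NH4 P1=NH0 P2=NH4
Op 10: best P0=NH4 P1=NH0 P2=NH4
Op 11: best P0=NH4 P1=NH0 P2=NH4

Answer: P0:NH4 P1:NH0 P2:NH4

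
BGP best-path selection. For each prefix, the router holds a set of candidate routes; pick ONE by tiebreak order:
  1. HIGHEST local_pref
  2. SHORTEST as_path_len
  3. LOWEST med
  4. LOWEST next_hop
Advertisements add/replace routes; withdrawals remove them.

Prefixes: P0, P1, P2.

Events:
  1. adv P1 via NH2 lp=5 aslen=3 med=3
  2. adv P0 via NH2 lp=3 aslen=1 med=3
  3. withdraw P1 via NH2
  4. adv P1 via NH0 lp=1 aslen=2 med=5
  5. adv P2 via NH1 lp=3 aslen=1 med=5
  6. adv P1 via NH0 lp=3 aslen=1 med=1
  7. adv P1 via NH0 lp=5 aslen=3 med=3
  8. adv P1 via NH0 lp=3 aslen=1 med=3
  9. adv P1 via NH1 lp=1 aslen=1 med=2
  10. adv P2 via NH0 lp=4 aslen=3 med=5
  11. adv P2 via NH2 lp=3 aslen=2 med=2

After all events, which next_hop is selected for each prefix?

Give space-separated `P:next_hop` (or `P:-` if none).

Answer: P0:NH2 P1:NH0 P2:NH0

Derivation:
Op 1: best P0=- P1=NH2 P2=-
Op 2: best P0=NH2 P1=NH2 P2=-
Op 3: best P0=NH2 P1=- P2=-
Op 4: best P0=NH2 P1=NH0 P2=-
Op 5: best P0=NH2 P1=NH0 P2=NH1
Op 6: best P0=NH2 P1=NH0 P2=NH1
Op 7: best P0=NH2 P1=NH0 P2=NH1
Op 8: best P0=NH2 P1=NH0 P2=NH1
Op 9: best P0=NH2 P1=NH0 P2=NH1
Op 10: best P0=NH2 P1=NH0 P2=NH0
Op 11: best P0=NH2 P1=NH0 P2=NH0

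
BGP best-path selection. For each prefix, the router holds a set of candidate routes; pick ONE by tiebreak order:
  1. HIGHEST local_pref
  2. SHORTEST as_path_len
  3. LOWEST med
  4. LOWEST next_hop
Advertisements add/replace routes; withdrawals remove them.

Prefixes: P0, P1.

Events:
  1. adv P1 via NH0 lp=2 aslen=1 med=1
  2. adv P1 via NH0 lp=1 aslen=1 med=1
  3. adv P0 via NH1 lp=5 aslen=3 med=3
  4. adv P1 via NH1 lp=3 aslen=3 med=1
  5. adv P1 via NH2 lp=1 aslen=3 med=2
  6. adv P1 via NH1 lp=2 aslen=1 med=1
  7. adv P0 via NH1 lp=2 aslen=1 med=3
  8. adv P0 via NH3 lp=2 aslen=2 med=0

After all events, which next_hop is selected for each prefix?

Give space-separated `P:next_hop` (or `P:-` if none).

Op 1: best P0=- P1=NH0
Op 2: best P0=- P1=NH0
Op 3: best P0=NH1 P1=NH0
Op 4: best P0=NH1 P1=NH1
Op 5: best P0=NH1 P1=NH1
Op 6: best P0=NH1 P1=NH1
Op 7: best P0=NH1 P1=NH1
Op 8: best P0=NH1 P1=NH1

Answer: P0:NH1 P1:NH1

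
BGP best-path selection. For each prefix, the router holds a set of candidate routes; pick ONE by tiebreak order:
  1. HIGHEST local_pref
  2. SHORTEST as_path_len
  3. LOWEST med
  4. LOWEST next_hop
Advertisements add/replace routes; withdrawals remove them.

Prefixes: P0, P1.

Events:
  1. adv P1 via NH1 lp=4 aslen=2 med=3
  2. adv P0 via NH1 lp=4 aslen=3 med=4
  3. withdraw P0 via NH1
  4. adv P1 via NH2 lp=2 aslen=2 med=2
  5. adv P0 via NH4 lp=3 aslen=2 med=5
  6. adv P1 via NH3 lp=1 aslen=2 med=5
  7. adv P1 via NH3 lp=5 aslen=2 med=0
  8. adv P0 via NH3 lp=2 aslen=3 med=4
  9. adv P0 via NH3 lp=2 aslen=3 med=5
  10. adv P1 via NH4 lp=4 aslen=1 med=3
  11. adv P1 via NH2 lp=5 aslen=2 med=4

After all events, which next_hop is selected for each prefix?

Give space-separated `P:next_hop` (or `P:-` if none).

Op 1: best P0=- P1=NH1
Op 2: best P0=NH1 P1=NH1
Op 3: best P0=- P1=NH1
Op 4: best P0=- P1=NH1
Op 5: best P0=NH4 P1=NH1
Op 6: best P0=NH4 P1=NH1
Op 7: best P0=NH4 P1=NH3
Op 8: best P0=NH4 P1=NH3
Op 9: best P0=NH4 P1=NH3
Op 10: best P0=NH4 P1=NH3
Op 11: best P0=NH4 P1=NH3

Answer: P0:NH4 P1:NH3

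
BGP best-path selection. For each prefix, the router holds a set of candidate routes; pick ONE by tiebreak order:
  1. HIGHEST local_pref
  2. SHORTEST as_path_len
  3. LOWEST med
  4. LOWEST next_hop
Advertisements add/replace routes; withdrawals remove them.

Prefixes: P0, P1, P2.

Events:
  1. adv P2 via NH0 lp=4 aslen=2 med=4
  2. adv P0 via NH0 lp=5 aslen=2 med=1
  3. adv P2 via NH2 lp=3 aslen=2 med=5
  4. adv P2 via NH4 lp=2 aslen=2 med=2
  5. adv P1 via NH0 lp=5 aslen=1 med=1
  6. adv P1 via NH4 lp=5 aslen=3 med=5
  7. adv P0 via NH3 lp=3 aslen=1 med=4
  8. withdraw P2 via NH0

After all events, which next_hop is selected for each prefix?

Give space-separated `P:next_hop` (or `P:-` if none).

Answer: P0:NH0 P1:NH0 P2:NH2

Derivation:
Op 1: best P0=- P1=- P2=NH0
Op 2: best P0=NH0 P1=- P2=NH0
Op 3: best P0=NH0 P1=- P2=NH0
Op 4: best P0=NH0 P1=- P2=NH0
Op 5: best P0=NH0 P1=NH0 P2=NH0
Op 6: best P0=NH0 P1=NH0 P2=NH0
Op 7: best P0=NH0 P1=NH0 P2=NH0
Op 8: best P0=NH0 P1=NH0 P2=NH2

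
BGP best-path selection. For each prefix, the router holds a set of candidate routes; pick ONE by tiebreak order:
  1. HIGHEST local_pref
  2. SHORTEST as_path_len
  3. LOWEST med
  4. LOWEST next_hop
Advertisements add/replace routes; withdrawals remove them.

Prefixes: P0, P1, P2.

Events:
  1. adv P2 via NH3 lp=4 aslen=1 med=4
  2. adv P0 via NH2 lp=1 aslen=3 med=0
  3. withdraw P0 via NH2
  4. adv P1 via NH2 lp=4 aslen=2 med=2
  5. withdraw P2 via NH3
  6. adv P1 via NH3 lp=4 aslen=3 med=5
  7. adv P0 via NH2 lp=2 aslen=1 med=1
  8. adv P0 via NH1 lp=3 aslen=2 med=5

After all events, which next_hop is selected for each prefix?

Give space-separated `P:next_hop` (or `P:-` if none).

Op 1: best P0=- P1=- P2=NH3
Op 2: best P0=NH2 P1=- P2=NH3
Op 3: best P0=- P1=- P2=NH3
Op 4: best P0=- P1=NH2 P2=NH3
Op 5: best P0=- P1=NH2 P2=-
Op 6: best P0=- P1=NH2 P2=-
Op 7: best P0=NH2 P1=NH2 P2=-
Op 8: best P0=NH1 P1=NH2 P2=-

Answer: P0:NH1 P1:NH2 P2:-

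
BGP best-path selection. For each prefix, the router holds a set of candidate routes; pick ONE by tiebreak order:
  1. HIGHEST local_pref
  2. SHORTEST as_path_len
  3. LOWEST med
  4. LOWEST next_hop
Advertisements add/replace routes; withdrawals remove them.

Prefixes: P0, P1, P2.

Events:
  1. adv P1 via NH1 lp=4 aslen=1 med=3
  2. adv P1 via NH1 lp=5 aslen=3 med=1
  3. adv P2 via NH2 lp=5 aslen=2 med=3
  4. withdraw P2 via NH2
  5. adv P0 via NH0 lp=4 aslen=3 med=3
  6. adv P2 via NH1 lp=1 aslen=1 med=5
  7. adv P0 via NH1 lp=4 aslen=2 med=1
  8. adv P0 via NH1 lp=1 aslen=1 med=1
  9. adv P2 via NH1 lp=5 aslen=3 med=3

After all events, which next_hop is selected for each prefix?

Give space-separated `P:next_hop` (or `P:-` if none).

Answer: P0:NH0 P1:NH1 P2:NH1

Derivation:
Op 1: best P0=- P1=NH1 P2=-
Op 2: best P0=- P1=NH1 P2=-
Op 3: best P0=- P1=NH1 P2=NH2
Op 4: best P0=- P1=NH1 P2=-
Op 5: best P0=NH0 P1=NH1 P2=-
Op 6: best P0=NH0 P1=NH1 P2=NH1
Op 7: best P0=NH1 P1=NH1 P2=NH1
Op 8: best P0=NH0 P1=NH1 P2=NH1
Op 9: best P0=NH0 P1=NH1 P2=NH1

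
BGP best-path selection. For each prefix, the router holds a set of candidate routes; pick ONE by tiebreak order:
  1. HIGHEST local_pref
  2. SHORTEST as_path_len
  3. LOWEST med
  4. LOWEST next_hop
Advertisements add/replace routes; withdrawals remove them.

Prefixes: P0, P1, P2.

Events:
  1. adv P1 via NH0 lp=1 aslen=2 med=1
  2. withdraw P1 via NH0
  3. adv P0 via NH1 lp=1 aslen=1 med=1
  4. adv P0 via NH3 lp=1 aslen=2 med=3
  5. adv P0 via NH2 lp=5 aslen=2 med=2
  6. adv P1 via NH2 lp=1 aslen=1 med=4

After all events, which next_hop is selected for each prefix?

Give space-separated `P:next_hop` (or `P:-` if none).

Answer: P0:NH2 P1:NH2 P2:-

Derivation:
Op 1: best P0=- P1=NH0 P2=-
Op 2: best P0=- P1=- P2=-
Op 3: best P0=NH1 P1=- P2=-
Op 4: best P0=NH1 P1=- P2=-
Op 5: best P0=NH2 P1=- P2=-
Op 6: best P0=NH2 P1=NH2 P2=-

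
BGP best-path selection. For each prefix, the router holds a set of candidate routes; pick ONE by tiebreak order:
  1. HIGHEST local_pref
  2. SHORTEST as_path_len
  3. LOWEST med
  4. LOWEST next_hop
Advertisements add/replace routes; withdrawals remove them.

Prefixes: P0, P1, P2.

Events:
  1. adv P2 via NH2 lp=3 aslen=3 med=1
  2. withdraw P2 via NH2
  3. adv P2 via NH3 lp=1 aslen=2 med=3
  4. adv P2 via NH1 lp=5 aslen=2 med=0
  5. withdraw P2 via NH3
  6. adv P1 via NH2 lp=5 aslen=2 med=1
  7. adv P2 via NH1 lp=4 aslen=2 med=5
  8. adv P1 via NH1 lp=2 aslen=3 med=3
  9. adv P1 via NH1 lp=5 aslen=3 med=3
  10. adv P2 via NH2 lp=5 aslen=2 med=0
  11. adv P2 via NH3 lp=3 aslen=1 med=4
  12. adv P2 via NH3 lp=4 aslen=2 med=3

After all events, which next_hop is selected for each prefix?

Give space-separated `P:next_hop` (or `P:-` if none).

Op 1: best P0=- P1=- P2=NH2
Op 2: best P0=- P1=- P2=-
Op 3: best P0=- P1=- P2=NH3
Op 4: best P0=- P1=- P2=NH1
Op 5: best P0=- P1=- P2=NH1
Op 6: best P0=- P1=NH2 P2=NH1
Op 7: best P0=- P1=NH2 P2=NH1
Op 8: best P0=- P1=NH2 P2=NH1
Op 9: best P0=- P1=NH2 P2=NH1
Op 10: best P0=- P1=NH2 P2=NH2
Op 11: best P0=- P1=NH2 P2=NH2
Op 12: best P0=- P1=NH2 P2=NH2

Answer: P0:- P1:NH2 P2:NH2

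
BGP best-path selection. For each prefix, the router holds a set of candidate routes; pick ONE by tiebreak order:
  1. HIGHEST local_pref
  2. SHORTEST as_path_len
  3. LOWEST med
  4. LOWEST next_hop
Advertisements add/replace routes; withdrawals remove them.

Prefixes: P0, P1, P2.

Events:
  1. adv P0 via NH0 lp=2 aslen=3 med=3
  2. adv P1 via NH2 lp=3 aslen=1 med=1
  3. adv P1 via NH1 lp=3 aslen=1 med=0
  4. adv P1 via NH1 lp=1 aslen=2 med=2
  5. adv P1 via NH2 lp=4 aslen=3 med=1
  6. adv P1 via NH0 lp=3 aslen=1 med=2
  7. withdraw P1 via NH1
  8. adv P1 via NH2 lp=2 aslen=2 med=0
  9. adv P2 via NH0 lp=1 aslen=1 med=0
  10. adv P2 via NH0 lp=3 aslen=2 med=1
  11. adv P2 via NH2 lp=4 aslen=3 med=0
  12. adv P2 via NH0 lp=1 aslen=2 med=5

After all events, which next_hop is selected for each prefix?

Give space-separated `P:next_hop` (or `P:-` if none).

Op 1: best P0=NH0 P1=- P2=-
Op 2: best P0=NH0 P1=NH2 P2=-
Op 3: best P0=NH0 P1=NH1 P2=-
Op 4: best P0=NH0 P1=NH2 P2=-
Op 5: best P0=NH0 P1=NH2 P2=-
Op 6: best P0=NH0 P1=NH2 P2=-
Op 7: best P0=NH0 P1=NH2 P2=-
Op 8: best P0=NH0 P1=NH0 P2=-
Op 9: best P0=NH0 P1=NH0 P2=NH0
Op 10: best P0=NH0 P1=NH0 P2=NH0
Op 11: best P0=NH0 P1=NH0 P2=NH2
Op 12: best P0=NH0 P1=NH0 P2=NH2

Answer: P0:NH0 P1:NH0 P2:NH2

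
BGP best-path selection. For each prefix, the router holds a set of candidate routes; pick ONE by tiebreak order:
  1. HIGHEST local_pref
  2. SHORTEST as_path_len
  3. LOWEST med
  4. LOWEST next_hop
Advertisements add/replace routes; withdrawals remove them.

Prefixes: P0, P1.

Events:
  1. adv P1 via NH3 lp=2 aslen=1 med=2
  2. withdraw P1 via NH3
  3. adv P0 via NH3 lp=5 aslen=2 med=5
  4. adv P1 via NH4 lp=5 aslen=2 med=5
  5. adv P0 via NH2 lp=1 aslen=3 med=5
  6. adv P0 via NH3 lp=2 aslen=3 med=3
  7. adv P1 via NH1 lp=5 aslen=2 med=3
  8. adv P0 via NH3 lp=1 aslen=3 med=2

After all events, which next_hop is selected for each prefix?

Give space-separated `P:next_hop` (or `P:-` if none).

Op 1: best P0=- P1=NH3
Op 2: best P0=- P1=-
Op 3: best P0=NH3 P1=-
Op 4: best P0=NH3 P1=NH4
Op 5: best P0=NH3 P1=NH4
Op 6: best P0=NH3 P1=NH4
Op 7: best P0=NH3 P1=NH1
Op 8: best P0=NH3 P1=NH1

Answer: P0:NH3 P1:NH1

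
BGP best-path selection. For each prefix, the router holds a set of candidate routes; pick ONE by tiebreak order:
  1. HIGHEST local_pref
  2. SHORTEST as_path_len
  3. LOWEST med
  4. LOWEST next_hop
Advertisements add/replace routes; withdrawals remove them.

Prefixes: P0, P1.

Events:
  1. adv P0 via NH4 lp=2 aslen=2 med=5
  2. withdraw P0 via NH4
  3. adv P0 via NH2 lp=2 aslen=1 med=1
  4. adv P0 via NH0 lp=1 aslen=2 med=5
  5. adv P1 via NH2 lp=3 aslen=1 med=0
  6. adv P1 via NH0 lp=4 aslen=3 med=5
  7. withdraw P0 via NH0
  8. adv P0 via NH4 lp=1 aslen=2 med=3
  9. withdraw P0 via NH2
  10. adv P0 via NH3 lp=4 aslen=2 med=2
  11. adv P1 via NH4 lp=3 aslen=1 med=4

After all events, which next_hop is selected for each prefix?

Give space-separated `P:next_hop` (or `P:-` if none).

Op 1: best P0=NH4 P1=-
Op 2: best P0=- P1=-
Op 3: best P0=NH2 P1=-
Op 4: best P0=NH2 P1=-
Op 5: best P0=NH2 P1=NH2
Op 6: best P0=NH2 P1=NH0
Op 7: best P0=NH2 P1=NH0
Op 8: best P0=NH2 P1=NH0
Op 9: best P0=NH4 P1=NH0
Op 10: best P0=NH3 P1=NH0
Op 11: best P0=NH3 P1=NH0

Answer: P0:NH3 P1:NH0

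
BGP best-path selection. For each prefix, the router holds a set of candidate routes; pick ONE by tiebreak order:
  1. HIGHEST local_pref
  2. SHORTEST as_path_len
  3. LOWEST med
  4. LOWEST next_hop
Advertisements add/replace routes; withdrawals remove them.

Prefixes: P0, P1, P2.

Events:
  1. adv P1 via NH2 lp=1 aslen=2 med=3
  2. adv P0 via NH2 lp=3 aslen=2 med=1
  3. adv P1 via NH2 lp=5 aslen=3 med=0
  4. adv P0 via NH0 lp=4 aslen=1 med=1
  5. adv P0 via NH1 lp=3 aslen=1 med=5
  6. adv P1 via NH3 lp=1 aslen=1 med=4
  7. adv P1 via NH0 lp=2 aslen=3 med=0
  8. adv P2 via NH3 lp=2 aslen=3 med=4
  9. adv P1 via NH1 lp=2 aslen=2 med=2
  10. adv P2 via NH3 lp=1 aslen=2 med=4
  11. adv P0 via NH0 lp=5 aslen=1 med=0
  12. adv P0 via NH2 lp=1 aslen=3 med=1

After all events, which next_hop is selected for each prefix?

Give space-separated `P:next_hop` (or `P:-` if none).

Op 1: best P0=- P1=NH2 P2=-
Op 2: best P0=NH2 P1=NH2 P2=-
Op 3: best P0=NH2 P1=NH2 P2=-
Op 4: best P0=NH0 P1=NH2 P2=-
Op 5: best P0=NH0 P1=NH2 P2=-
Op 6: best P0=NH0 P1=NH2 P2=-
Op 7: best P0=NH0 P1=NH2 P2=-
Op 8: best P0=NH0 P1=NH2 P2=NH3
Op 9: best P0=NH0 P1=NH2 P2=NH3
Op 10: best P0=NH0 P1=NH2 P2=NH3
Op 11: best P0=NH0 P1=NH2 P2=NH3
Op 12: best P0=NH0 P1=NH2 P2=NH3

Answer: P0:NH0 P1:NH2 P2:NH3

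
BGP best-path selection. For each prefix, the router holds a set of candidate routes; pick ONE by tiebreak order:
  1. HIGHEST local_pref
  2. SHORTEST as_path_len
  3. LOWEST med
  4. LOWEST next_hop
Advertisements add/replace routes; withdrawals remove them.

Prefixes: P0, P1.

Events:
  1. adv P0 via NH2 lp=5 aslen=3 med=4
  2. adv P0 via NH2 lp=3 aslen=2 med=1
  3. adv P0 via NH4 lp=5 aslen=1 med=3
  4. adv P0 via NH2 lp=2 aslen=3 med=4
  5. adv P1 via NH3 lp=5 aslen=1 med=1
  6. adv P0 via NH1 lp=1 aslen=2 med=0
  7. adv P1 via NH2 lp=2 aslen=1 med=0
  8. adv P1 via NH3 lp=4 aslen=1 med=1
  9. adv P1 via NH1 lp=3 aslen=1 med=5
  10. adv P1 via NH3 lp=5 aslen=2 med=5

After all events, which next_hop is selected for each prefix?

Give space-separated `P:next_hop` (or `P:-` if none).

Op 1: best P0=NH2 P1=-
Op 2: best P0=NH2 P1=-
Op 3: best P0=NH4 P1=-
Op 4: best P0=NH4 P1=-
Op 5: best P0=NH4 P1=NH3
Op 6: best P0=NH4 P1=NH3
Op 7: best P0=NH4 P1=NH3
Op 8: best P0=NH4 P1=NH3
Op 9: best P0=NH4 P1=NH3
Op 10: best P0=NH4 P1=NH3

Answer: P0:NH4 P1:NH3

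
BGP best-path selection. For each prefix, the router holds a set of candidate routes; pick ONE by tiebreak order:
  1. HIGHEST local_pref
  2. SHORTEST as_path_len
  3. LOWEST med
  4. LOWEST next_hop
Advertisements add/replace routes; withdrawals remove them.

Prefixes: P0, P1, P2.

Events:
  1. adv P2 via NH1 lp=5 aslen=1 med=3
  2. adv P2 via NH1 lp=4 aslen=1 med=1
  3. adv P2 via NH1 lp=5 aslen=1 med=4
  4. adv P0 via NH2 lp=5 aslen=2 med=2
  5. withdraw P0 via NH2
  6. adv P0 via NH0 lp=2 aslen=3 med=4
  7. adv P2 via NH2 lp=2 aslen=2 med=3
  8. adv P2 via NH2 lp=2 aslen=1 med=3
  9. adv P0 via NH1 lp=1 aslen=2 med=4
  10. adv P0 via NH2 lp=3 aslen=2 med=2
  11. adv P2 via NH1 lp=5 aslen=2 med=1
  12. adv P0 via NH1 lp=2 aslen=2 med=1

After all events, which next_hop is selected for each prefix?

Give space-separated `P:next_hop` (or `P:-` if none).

Answer: P0:NH2 P1:- P2:NH1

Derivation:
Op 1: best P0=- P1=- P2=NH1
Op 2: best P0=- P1=- P2=NH1
Op 3: best P0=- P1=- P2=NH1
Op 4: best P0=NH2 P1=- P2=NH1
Op 5: best P0=- P1=- P2=NH1
Op 6: best P0=NH0 P1=- P2=NH1
Op 7: best P0=NH0 P1=- P2=NH1
Op 8: best P0=NH0 P1=- P2=NH1
Op 9: best P0=NH0 P1=- P2=NH1
Op 10: best P0=NH2 P1=- P2=NH1
Op 11: best P0=NH2 P1=- P2=NH1
Op 12: best P0=NH2 P1=- P2=NH1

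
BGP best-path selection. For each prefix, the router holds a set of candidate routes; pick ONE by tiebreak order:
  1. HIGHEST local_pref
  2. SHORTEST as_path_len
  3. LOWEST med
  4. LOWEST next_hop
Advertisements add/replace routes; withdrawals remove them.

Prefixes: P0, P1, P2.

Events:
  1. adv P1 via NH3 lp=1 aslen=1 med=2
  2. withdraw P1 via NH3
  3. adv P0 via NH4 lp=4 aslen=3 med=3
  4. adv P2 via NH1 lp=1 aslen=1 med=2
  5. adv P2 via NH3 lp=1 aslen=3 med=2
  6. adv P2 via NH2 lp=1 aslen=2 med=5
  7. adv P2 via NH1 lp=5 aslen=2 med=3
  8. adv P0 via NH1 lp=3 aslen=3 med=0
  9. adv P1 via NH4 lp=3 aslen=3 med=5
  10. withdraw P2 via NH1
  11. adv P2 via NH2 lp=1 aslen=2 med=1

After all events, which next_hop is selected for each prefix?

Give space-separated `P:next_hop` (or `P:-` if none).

Answer: P0:NH4 P1:NH4 P2:NH2

Derivation:
Op 1: best P0=- P1=NH3 P2=-
Op 2: best P0=- P1=- P2=-
Op 3: best P0=NH4 P1=- P2=-
Op 4: best P0=NH4 P1=- P2=NH1
Op 5: best P0=NH4 P1=- P2=NH1
Op 6: best P0=NH4 P1=- P2=NH1
Op 7: best P0=NH4 P1=- P2=NH1
Op 8: best P0=NH4 P1=- P2=NH1
Op 9: best P0=NH4 P1=NH4 P2=NH1
Op 10: best P0=NH4 P1=NH4 P2=NH2
Op 11: best P0=NH4 P1=NH4 P2=NH2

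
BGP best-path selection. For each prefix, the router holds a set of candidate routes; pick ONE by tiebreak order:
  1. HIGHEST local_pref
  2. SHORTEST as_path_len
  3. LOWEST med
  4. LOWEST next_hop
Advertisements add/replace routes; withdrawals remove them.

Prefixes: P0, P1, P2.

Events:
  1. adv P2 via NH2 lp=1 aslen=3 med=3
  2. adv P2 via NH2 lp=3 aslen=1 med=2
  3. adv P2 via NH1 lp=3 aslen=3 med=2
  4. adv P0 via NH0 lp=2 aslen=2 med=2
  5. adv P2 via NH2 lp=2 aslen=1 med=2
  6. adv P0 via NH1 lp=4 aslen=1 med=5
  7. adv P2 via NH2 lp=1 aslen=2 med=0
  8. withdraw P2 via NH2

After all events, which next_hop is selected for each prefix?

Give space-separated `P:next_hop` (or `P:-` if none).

Answer: P0:NH1 P1:- P2:NH1

Derivation:
Op 1: best P0=- P1=- P2=NH2
Op 2: best P0=- P1=- P2=NH2
Op 3: best P0=- P1=- P2=NH2
Op 4: best P0=NH0 P1=- P2=NH2
Op 5: best P0=NH0 P1=- P2=NH1
Op 6: best P0=NH1 P1=- P2=NH1
Op 7: best P0=NH1 P1=- P2=NH1
Op 8: best P0=NH1 P1=- P2=NH1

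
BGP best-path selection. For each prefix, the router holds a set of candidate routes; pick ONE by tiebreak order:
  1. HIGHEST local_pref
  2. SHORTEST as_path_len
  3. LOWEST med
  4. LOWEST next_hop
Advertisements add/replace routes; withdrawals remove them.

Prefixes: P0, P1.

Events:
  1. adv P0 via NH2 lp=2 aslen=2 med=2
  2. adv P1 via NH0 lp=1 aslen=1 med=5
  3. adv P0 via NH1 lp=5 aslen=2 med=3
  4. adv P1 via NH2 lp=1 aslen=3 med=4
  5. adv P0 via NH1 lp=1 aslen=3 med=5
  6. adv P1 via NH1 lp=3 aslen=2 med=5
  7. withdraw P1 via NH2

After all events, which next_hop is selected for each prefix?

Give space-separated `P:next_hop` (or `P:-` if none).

Op 1: best P0=NH2 P1=-
Op 2: best P0=NH2 P1=NH0
Op 3: best P0=NH1 P1=NH0
Op 4: best P0=NH1 P1=NH0
Op 5: best P0=NH2 P1=NH0
Op 6: best P0=NH2 P1=NH1
Op 7: best P0=NH2 P1=NH1

Answer: P0:NH2 P1:NH1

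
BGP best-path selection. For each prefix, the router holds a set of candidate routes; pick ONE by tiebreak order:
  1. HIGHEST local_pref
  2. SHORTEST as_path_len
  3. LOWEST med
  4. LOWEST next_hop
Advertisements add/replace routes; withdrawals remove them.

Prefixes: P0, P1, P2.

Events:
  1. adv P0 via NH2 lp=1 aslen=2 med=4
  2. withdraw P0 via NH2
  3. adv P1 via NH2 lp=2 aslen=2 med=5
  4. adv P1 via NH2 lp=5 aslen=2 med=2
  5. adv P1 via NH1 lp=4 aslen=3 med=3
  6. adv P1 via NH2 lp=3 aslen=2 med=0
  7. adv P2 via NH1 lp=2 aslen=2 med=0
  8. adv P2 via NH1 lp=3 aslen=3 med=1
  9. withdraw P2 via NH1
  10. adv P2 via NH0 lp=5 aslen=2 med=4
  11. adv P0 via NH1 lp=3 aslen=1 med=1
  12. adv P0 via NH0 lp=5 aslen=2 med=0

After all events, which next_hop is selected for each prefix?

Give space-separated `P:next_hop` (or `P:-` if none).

Op 1: best P0=NH2 P1=- P2=-
Op 2: best P0=- P1=- P2=-
Op 3: best P0=- P1=NH2 P2=-
Op 4: best P0=- P1=NH2 P2=-
Op 5: best P0=- P1=NH2 P2=-
Op 6: best P0=- P1=NH1 P2=-
Op 7: best P0=- P1=NH1 P2=NH1
Op 8: best P0=- P1=NH1 P2=NH1
Op 9: best P0=- P1=NH1 P2=-
Op 10: best P0=- P1=NH1 P2=NH0
Op 11: best P0=NH1 P1=NH1 P2=NH0
Op 12: best P0=NH0 P1=NH1 P2=NH0

Answer: P0:NH0 P1:NH1 P2:NH0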